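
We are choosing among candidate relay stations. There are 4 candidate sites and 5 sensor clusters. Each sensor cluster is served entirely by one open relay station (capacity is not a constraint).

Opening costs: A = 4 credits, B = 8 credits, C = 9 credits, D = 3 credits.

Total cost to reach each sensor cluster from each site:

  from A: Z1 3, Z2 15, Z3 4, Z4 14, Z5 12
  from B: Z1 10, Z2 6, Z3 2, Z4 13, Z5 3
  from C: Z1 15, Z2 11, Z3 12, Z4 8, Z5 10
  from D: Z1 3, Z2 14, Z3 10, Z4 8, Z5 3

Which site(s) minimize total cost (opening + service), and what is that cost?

Open B and D; minimum total cost 33.

For any fixed open set, each sensor cluster goes to its cheapest open site; total = fixed + service.
{B, D}: Z1→D 3, Z2→B 6, Z3→B 2, Z4→D 8, Z5→B 3. Service 22; fixed 11; total 33.
{A, B, D}: service 22 + fixed 15 = 37
{A, B}: Z1→A 3, Z2→B 6, Z3→B 2, Z4→B 13, Z5→B 3. Service 27; fixed 12; total 39.
{A, B, C, D}: service 22 + fixed 24 = 46
(All 15 nonempty subsets were checked; B and D is lowest.)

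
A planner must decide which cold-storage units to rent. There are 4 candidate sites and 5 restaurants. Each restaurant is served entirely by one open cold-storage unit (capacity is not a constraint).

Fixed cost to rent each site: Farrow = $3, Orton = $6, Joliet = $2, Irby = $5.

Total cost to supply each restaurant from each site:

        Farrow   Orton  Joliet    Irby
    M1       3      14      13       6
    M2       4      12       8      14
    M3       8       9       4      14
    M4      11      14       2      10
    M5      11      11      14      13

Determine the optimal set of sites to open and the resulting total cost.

Open Farrow and Joliet; minimum total cost 29.

For any fixed open set, each restaurant goes to its cheapest open site; total = fixed + service.
{Farrow, Joliet}: M1→Farrow 3, M2→Farrow 4, M3→Joliet 4, M4→Joliet 2, M5→Farrow 11. Service 24; fixed 5; total 29.
{Farrow, Joliet, Irby}: service 24 + fixed 10 = 34
{Farrow, Orton, Joliet}: service 24 + fixed 11 = 35
{Farrow, Orton, Joliet, Irby}: service 24 + fixed 16 = 40
(All 15 nonempty subsets were checked; Farrow and Joliet is lowest.)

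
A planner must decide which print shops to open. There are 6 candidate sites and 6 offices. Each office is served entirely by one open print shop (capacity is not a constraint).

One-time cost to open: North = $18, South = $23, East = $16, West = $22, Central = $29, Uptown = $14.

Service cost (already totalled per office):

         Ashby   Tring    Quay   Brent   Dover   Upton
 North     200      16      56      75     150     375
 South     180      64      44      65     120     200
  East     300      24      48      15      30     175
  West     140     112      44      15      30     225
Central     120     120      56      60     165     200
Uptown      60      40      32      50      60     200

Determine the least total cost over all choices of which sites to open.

Minimum total cost: 366

For any fixed open set, each office goes to its cheapest open site; total = fixed + service.
{East, Uptown}: Ashby→Uptown 60, Tring→East 24, Quay→Uptown 32, Brent→East 15, Dover→East 30, Upton→East 175. Service 336; fixed 30; total 366.
{North, East, Uptown}: service 328 + fixed 48 = 376
{East, West, Uptown}: service 336 + fixed 52 = 388
{North, South, East, West, Central, Uptown}: service 328 + fixed 122 = 450
No other subset beats 366.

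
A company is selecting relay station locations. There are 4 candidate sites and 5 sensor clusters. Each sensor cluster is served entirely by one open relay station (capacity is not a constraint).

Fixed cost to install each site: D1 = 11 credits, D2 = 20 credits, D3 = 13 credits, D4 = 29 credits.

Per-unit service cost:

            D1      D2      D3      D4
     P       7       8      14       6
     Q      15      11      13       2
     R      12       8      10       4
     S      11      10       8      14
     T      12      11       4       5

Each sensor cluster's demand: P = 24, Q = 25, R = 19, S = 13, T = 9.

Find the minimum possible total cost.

Minimum total cost: 452

For any fixed open set, each sensor cluster goes to its cheapest open site; total = fixed + service.
{D3, D4}: P→D4 6·24=144, Q→D4 2·25=50, R→D4 4·19=76, S→D3 8·13=104, T→D3 4·9=36. Service 410; fixed 42; total 452.
{D1, D3, D4}: service 410 + fixed 53 = 463
{D2, D3, D4}: service 410 + fixed 62 = 472
{D1, D2, D3, D4}: P→D4 6·24=144, Q→D4 2·25=50, R→D4 4·19=76, S→D3 8·13=104, T→D3 4·9=36. Service 410; fixed 73; total 483.
No other subset beats 452.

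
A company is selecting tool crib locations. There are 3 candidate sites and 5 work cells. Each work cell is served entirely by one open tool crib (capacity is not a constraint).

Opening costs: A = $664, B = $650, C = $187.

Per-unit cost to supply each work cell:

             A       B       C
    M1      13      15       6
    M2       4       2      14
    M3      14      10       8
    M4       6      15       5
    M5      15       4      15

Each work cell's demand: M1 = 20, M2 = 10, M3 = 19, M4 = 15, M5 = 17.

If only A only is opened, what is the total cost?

Each work cell is assigned to its cheapest site among the open ones.
{A}: M1→A 13·20=260, M2→A 4·10=40, M3→A 14·19=266, M4→A 6·15=90, M5→A 15·17=255. Service 911; fixed 664; total 1575.

Total cost: 1575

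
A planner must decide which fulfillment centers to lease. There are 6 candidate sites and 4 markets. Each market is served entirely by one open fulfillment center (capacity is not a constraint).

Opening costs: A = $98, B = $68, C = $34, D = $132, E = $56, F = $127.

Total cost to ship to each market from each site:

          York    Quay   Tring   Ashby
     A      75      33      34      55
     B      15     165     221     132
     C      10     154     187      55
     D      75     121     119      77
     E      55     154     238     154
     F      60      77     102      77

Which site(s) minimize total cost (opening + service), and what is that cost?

Open A and C; minimum total cost 264.

For any fixed open set, each market goes to its cheapest open site; total = fixed + service.
{A, C}: York→C 10, Quay→A 33, Tring→A 34, Ashby→A 55. Service 132; fixed 132; total 264.
{A}: York→A 75, Quay→A 33, Tring→A 34, Ashby→A 55. Service 197; fixed 98; total 295.
{A, B}: York→B 15, Quay→A 33, Tring→A 34, Ashby→A 55. Service 137; fixed 166; total 303.
{A, B, C, D, E, F}: York→C 10, Quay→A 33, Tring→A 34, Ashby→A 55. Service 132; fixed 515; total 647.
No other subset beats 264.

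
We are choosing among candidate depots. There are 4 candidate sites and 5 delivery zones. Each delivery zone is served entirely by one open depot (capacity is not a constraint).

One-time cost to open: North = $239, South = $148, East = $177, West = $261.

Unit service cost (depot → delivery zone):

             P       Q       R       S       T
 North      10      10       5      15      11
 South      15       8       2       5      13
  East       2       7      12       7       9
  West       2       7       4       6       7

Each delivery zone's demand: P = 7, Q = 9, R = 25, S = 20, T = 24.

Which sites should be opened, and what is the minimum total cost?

For any fixed open set, each delivery zone goes to its cheapest open site; total = fixed + service.
{West}: P→West 2·7=14, Q→West 7·9=63, R→West 4·25=100, S→West 6·20=120, T→West 7·24=168. Service 465; fixed 261; total 726.
{South, East}: service 443 + fixed 325 = 768
{South}: P→South 15·7=105, Q→South 8·9=72, R→South 2·25=50, S→South 5·20=100, T→South 13·24=312. Service 639; fixed 148; total 787.
{North, South, East, West}: service 395 + fixed 825 = 1220
No other subset beats 726.

Open West only; minimum total cost 726.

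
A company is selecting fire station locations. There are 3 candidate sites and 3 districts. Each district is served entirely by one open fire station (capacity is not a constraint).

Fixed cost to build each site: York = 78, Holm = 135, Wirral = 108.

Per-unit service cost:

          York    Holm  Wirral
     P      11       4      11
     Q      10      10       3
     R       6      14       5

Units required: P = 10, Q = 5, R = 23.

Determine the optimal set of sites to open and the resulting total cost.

For any fixed open set, each district goes to its cheapest open site; total = fixed + service.
{Wirral}: P→Wirral 11·10=110, Q→Wirral 3·5=15, R→Wirral 5·23=115. Service 240; fixed 108; total 348.
{York}: P→York 11·10=110, Q→York 10·5=50, R→York 6·23=138. Service 298; fixed 78; total 376.
{Holm, Wirral}: service 170 + fixed 243 = 413
{York, Holm, Wirral}: service 170 + fixed 321 = 491
(All 7 nonempty subsets were checked; Wirral only is lowest.)

Open Wirral only; minimum total cost 348.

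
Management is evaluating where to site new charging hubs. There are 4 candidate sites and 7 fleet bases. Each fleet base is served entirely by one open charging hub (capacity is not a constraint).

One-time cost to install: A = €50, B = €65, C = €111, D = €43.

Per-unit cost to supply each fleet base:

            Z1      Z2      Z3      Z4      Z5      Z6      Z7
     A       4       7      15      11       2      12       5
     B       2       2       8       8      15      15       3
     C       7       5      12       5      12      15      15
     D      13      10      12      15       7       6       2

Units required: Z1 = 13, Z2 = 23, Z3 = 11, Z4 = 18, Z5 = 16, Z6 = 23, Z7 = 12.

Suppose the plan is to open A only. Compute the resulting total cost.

Total cost: 994

Each fleet base is assigned to its cheapest site among the open ones.
{A}: Z1→A 4·13=52, Z2→A 7·23=161, Z3→A 15·11=165, Z4→A 11·18=198, Z5→A 2·16=32, Z6→A 12·23=276, Z7→A 5·12=60. Service 944; fixed 50; total 994.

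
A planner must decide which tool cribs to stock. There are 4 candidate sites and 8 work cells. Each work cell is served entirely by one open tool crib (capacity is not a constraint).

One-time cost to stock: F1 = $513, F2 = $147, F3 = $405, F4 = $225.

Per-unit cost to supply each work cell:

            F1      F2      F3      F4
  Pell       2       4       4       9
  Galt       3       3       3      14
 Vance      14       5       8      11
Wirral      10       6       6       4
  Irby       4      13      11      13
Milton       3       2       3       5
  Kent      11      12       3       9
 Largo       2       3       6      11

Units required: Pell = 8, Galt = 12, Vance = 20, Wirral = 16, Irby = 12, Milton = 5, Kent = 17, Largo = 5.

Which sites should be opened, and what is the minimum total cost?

For any fixed open set, each work cell goes to its cheapest open site; total = fixed + service.
{F2}: Pell→F2 4·8=32, Galt→F2 3·12=36, Vance→F2 5·20=100, Wirral→F2 6·16=96, Irby→F2 13·12=156, Milton→F2 2·5=10, Kent→F2 12·17=204, Largo→F2 3·5=15. Service 649; fixed 147; total 796.
{F2, F4}: Pell→F2 4·8=32, Galt→F2 3·12=36, Vance→F2 5·20=100, Wirral→F4 4·16=64, Irby→F2 13·12=156, Milton→F2 2·5=10, Kent→F4 9·17=153, Largo→F2 3·5=15. Service 566; fixed 372; total 938.
{F3}: Pell→F3 4·8=32, Galt→F3 3·12=36, Vance→F3 8·20=160, Wirral→F3 6·16=96, Irby→F3 11·12=132, Milton→F3 3·5=15, Kent→F3 3·17=51, Largo→F3 6·5=30. Service 552; fixed 405; total 957.
{F1, F2, F3, F4}: Pell→F1 2·8=16, Galt→F1 3·12=36, Vance→F2 5·20=100, Wirral→F4 4·16=64, Irby→F1 4·12=48, Milton→F2 2·5=10, Kent→F3 3·17=51, Largo→F1 2·5=10. Service 335; fixed 1290; total 1625.
No other subset beats 796.

Open F2 only; minimum total cost 796.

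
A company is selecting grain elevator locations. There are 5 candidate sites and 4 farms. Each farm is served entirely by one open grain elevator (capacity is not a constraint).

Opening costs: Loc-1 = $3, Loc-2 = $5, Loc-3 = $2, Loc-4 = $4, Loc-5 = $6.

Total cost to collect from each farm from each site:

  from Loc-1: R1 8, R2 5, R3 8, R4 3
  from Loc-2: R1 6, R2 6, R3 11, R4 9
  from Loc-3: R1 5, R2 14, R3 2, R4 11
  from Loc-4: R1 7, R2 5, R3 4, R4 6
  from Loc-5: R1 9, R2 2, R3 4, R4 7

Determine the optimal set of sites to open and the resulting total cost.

For any fixed open set, each farm goes to its cheapest open site; total = fixed + service.
{Loc-1, Loc-3}: R1→Loc-3 5, R2→Loc-1 5, R3→Loc-3 2, R4→Loc-1 3. Service 15; fixed 5; total 20.
{Loc-1, Loc-3, Loc-5}: R1→Loc-3 5, R2→Loc-5 2, R3→Loc-3 2, R4→Loc-1 3. Service 12; fixed 11; total 23.
{Loc-1, Loc-3, Loc-4}: R1→Loc-3 5, R2→Loc-1 5, R3→Loc-3 2, R4→Loc-1 3. Service 15; fixed 9; total 24.
{Loc-1, Loc-2, Loc-3, Loc-4, Loc-5}: service 12 + fixed 20 = 32
No other subset beats 20.

Open Loc-1 and Loc-3; minimum total cost 20.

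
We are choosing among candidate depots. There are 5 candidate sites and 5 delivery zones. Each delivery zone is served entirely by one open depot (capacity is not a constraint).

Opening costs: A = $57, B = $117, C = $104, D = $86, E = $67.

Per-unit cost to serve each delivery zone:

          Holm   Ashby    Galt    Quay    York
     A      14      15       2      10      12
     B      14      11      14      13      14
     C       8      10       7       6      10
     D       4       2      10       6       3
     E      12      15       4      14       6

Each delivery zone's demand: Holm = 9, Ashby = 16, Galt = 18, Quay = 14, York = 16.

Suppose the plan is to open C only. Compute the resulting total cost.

Each delivery zone is assigned to its cheapest site among the open ones.
{C}: Holm→C 8·9=72, Ashby→C 10·16=160, Galt→C 7·18=126, Quay→C 6·14=84, York→C 10·16=160. Service 602; fixed 104; total 706.

Total cost: 706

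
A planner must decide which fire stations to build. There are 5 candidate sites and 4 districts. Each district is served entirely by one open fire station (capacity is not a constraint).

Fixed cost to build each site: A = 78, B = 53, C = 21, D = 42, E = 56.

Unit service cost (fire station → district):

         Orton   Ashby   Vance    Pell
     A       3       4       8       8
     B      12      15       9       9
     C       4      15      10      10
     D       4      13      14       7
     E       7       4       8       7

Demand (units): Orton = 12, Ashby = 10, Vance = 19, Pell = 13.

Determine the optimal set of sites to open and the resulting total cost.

Open C and E; minimum total cost 408.

For any fixed open set, each district goes to its cheapest open site; total = fixed + service.
{C, E}: Orton→C 4·12=48, Ashby→E 4·10=40, Vance→E 8·19=152, Pell→E 7·13=91. Service 331; fixed 77; total 408.
{A}: service 332 + fixed 78 = 410
{E}: Orton→E 7·12=84, Ashby→E 4·10=40, Vance→E 8·19=152, Pell→E 7·13=91. Service 367; fixed 56; total 423.
{A, B, C, D, E}: Orton→A 3·12=36, Ashby→A 4·10=40, Vance→A 8·19=152, Pell→D 7·13=91. Service 319; fixed 250; total 569.
No other subset beats 408.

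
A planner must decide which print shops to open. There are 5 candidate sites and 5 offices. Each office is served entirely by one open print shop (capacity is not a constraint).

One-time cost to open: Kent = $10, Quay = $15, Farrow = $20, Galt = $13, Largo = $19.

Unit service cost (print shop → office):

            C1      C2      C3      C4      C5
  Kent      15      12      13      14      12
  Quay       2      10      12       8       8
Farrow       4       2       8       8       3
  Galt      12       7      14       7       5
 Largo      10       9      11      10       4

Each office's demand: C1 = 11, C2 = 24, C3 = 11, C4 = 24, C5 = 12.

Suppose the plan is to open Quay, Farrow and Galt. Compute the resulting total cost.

Total cost: 410

Each office is assigned to its cheapest site among the open ones.
{Quay, Farrow, Galt}: C1→Quay 2·11=22, C2→Farrow 2·24=48, C3→Farrow 8·11=88, C4→Galt 7·24=168, C5→Farrow 3·12=36. Service 362; fixed 48; total 410.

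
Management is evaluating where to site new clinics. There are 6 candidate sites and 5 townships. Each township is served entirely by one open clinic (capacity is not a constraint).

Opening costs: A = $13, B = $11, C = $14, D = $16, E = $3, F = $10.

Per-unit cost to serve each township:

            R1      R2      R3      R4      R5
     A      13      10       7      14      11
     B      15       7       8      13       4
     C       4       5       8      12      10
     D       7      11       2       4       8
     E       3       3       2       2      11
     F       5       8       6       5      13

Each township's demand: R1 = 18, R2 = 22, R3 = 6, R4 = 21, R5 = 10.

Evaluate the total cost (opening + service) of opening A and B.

Total cost: 767

Each township is assigned to its cheapest site among the open ones.
{A, B}: R1→A 13·18=234, R2→B 7·22=154, R3→A 7·6=42, R4→B 13·21=273, R5→B 4·10=40. Service 743; fixed 24; total 767.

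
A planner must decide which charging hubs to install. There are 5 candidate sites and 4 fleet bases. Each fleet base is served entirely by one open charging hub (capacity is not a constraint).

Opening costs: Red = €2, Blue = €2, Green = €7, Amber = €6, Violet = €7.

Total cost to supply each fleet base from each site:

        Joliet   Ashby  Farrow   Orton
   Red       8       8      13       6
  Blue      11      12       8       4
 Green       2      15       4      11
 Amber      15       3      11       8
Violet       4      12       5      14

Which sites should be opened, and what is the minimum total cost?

Open Blue, Green and Amber; minimum total cost 28.

For any fixed open set, each fleet base goes to its cheapest open site; total = fixed + service.
{Blue, Green, Amber}: Joliet→Green 2, Ashby→Amber 3, Farrow→Green 4, Orton→Blue 4. Service 13; fixed 15; total 28.
{Red, Blue, Green}: service 18 + fixed 11 = 29
{Red, Green}: Joliet→Green 2, Ashby→Red 8, Farrow→Green 4, Orton→Red 6. Service 20; fixed 9; total 29.
{Red, Blue, Green, Amber, Violet}: service 13 + fixed 24 = 37
No other subset beats 28.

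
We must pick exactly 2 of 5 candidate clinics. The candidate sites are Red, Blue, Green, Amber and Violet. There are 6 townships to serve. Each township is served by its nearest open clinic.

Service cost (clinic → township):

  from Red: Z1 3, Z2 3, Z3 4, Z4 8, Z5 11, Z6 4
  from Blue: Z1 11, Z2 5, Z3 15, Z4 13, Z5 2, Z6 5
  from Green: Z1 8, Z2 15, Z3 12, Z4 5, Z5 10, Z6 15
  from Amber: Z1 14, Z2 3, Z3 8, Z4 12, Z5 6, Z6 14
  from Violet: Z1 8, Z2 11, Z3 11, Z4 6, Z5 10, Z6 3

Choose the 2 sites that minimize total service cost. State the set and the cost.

With exactly 2 open, each township uses its cheapest among the chosen.
{Red, Blue}: Z1→Red 3, Z2→Red 3, Z3→Red 4, Z4→Red 8, Z5→Blue 2, Z6→Red 4. Service cost 24.
{Red, Amber}: service cost 28
{Red, Green}: service cost 29
Among all 10 size-2 choices, {Red, Blue} is lowest.

Choose Red and Blue; total service cost 24.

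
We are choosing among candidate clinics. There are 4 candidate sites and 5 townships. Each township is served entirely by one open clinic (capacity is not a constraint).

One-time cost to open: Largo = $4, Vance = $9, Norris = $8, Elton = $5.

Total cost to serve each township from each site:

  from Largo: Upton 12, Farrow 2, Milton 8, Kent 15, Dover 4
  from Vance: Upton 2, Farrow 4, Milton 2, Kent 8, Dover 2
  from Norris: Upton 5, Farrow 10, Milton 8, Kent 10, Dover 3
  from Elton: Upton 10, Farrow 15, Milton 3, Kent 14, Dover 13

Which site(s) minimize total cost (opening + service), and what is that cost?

For any fixed open set, each township goes to its cheapest open site; total = fixed + service.
{Vance}: Upton→Vance 2, Farrow→Vance 4, Milton→Vance 2, Kent→Vance 8, Dover→Vance 2. Service 18; fixed 9; total 27.
{Largo, Vance}: service 16 + fixed 13 = 29
{Vance, Elton}: Upton→Vance 2, Farrow→Vance 4, Milton→Vance 2, Kent→Vance 8, Dover→Vance 2. Service 18; fixed 14; total 32.
{Largo, Vance, Norris, Elton}: service 16 + fixed 26 = 42
No other subset beats 27.

Open Vance only; minimum total cost 27.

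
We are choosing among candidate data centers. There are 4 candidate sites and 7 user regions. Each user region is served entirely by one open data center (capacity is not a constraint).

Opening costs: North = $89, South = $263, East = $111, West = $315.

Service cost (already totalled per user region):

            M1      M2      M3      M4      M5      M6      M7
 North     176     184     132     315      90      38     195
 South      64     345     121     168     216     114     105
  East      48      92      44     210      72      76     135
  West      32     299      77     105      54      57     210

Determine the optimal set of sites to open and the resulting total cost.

Open East only; minimum total cost 788.

For any fixed open set, each user region goes to its cheapest open site; total = fixed + service.
{East}: M1→East 48, M2→East 92, M3→East 44, M4→East 210, M5→East 72, M6→East 76, M7→East 135. Service 677; fixed 111; total 788.
{North, East}: service 639 + fixed 200 = 839
{East, West}: M1→West 32, M2→East 92, M3→East 44, M4→West 105, M5→West 54, M6→West 57, M7→East 135. Service 519; fixed 426; total 945.
{North, South, East, West}: service 470 + fixed 778 = 1248
No other subset beats 788.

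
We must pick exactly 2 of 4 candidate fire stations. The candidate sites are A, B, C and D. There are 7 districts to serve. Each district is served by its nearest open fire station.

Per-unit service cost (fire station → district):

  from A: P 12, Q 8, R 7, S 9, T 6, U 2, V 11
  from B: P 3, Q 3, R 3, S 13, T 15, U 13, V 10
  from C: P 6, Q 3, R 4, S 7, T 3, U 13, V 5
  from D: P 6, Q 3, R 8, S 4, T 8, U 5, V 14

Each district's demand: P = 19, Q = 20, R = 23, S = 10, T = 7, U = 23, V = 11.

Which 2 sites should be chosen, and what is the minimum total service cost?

With exactly 2 open, each district uses its cheapest among the chosen.
{A, C}: P→C 6·19=114, Q→C 3·20=60, R→C 4·23=92, S→C 7·10=70, T→C 3·7=21, U→A 2·23=46, V→C 5·11=55. Service cost 458.
{A, B}: service cost 474
{C, D}: service cost 497
Among all 6 size-2 choices, {A, C} is lowest.

Choose A and C; total service cost 458.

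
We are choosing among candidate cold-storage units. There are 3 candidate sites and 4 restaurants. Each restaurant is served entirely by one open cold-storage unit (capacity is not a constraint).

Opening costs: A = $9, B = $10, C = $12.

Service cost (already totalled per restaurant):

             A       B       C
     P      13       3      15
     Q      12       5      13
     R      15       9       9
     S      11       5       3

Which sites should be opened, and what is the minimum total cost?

Open B only; minimum total cost 32.

For any fixed open set, each restaurant goes to its cheapest open site; total = fixed + service.
{B}: P→B 3, Q→B 5, R→B 9, S→B 5. Service 22; fixed 10; total 32.
{A, B}: P→B 3, Q→B 5, R→B 9, S→B 5. Service 22; fixed 19; total 41.
{B, C}: P→B 3, Q→B 5, R→B 9, S→C 3. Service 20; fixed 22; total 42.
{A, B, C}: service 20 + fixed 31 = 51
No other subset beats 32.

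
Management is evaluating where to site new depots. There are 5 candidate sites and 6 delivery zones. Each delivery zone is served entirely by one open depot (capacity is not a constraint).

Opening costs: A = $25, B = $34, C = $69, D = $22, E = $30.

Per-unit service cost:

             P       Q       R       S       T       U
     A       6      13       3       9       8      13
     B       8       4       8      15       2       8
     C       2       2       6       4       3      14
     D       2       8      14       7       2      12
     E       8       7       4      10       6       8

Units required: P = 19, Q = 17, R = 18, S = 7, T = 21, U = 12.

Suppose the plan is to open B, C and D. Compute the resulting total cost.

Total cost: 471

Each delivery zone is assigned to its cheapest site among the open ones.
{B, C, D}: P→C 2·19=38, Q→C 2·17=34, R→C 6·18=108, S→C 4·7=28, T→B 2·21=42, U→B 8·12=96. Service 346; fixed 125; total 471.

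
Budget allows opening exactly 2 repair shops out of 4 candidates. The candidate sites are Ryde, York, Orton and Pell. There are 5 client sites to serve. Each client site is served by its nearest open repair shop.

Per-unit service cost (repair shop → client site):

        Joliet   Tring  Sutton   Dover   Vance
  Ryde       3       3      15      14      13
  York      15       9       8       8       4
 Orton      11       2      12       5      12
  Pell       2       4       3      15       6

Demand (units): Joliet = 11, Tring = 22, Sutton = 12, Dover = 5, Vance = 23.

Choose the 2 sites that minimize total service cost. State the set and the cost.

With exactly 2 open, each client site uses its cheapest among the chosen.
{Orton, Pell}: Joliet→Pell 2·11=22, Tring→Orton 2·22=44, Sutton→Pell 3·12=36, Dover→Orton 5·5=25, Vance→Pell 6·23=138. Service cost 265.
{York, Pell}: service cost 278
{Ryde, York}: service cost 327
Among all 6 size-2 choices, {Orton, Pell} is lowest.

Choose Orton and Pell; total service cost 265.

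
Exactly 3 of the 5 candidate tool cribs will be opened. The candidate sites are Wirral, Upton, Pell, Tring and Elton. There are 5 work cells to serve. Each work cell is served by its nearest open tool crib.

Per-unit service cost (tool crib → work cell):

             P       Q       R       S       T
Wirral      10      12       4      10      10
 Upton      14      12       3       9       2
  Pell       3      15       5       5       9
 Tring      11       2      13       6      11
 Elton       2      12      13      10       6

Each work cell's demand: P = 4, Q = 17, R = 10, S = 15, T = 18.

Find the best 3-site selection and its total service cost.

With exactly 3 open, each work cell uses its cheapest among the chosen.
{Upton, Pell, Tring}: P→Pell 3·4=12, Q→Tring 2·17=34, R→Upton 3·10=30, S→Pell 5·15=75, T→Upton 2·18=36. Service cost 187.
{Upton, Tring, Elton}: service cost 198
{Wirral, Upton, Tring}: service cost 230
Among all 10 size-3 choices, {Upton, Pell, Tring} is lowest.

Choose Upton, Pell and Tring; total service cost 187.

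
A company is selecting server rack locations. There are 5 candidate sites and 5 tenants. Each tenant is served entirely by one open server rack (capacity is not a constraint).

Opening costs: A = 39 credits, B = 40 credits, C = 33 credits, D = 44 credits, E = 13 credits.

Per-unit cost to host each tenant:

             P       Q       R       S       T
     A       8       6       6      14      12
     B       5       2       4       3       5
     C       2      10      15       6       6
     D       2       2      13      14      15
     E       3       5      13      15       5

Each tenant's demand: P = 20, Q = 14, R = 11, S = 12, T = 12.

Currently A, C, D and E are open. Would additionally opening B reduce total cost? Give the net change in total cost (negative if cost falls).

Current service cost with {A, C, D, E}: 266.
Adding B: each tenant re-picks its cheapest; new service cost 208, saving 58.
Extra fixed cost: 40. Net change = 40 − 58 = -18.
(Totals: 395 → 377.)

Yes — net change −18 (cost falls by 18).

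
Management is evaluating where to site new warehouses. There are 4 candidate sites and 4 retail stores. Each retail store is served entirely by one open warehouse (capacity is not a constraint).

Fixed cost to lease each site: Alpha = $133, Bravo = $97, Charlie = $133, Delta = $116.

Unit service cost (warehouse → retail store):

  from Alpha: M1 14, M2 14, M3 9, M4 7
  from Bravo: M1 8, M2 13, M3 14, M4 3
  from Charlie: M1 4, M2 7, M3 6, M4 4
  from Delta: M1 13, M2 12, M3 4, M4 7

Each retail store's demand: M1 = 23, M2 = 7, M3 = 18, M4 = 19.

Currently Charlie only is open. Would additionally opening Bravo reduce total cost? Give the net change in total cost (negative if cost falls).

Current service cost with {Charlie}: 325.
Adding Bravo: each retail store re-picks its cheapest; new service cost 306, saving 19.
Extra fixed cost: 97. Net change = 97 − 19 = 78.
(Totals: 458 → 536.)

No — net change +78 (cost rises by 78).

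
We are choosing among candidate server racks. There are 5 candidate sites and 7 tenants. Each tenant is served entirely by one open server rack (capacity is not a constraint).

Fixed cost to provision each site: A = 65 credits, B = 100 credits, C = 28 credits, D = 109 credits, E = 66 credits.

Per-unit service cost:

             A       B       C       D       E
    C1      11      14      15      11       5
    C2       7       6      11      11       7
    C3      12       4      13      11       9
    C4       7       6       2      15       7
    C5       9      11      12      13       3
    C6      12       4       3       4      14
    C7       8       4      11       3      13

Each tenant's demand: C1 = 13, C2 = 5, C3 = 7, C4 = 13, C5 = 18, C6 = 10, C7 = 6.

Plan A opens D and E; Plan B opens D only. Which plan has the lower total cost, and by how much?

Plan A is cheaper by 330.

Plan A: {D, E}: C1→E 5·13=65, C2→E 7·5=35, C3→E 9·7=63, C4→E 7·13=91, C5→E 3·18=54, C6→D 4·10=40, C7→D 3·6=18. Service 366; fixed 175; total 541.
Plan B: {D}: C1→D 11·13=143, C2→D 11·5=55, C3→D 11·7=77, C4→D 15·13=195, C5→D 13·18=234, C6→D 4·10=40, C7→D 3·6=18. Service 762; fixed 109; total 871.
Difference: |541 − 871| = 330.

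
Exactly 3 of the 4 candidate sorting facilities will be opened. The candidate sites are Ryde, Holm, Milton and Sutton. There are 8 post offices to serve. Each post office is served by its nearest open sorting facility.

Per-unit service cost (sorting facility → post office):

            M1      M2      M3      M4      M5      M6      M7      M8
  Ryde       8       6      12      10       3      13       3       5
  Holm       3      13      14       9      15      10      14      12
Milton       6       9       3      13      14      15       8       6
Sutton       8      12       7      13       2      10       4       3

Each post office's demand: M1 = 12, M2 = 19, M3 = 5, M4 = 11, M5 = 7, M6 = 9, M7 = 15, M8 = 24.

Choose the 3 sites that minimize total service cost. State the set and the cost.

With exactly 3 open, each post office uses its cheapest among the chosen.
{Ryde, Holm, Sutton}: M1→Holm 3·12=36, M2→Ryde 6·19=114, M3→Sutton 7·5=35, M4→Holm 9·11=99, M5→Sutton 2·7=14, M6→Holm 10·9=90, M7→Ryde 3·15=45, M8→Sutton 3·24=72. Service cost 505.
{Ryde, Milton, Sutton}: service cost 532
{Ryde, Holm, Milton}: service cost 540
Among all 4 size-3 choices, {Ryde, Holm, Sutton} is lowest.

Choose Ryde, Holm and Sutton; total service cost 505.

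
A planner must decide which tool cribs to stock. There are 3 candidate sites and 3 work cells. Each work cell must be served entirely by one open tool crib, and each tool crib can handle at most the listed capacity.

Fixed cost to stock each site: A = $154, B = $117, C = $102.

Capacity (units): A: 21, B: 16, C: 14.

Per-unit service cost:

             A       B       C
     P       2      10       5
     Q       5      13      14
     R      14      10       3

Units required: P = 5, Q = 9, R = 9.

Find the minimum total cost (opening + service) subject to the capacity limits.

Open {A, C}: P→A 2·5=10, Q→A 5·9=45, R→C 3·9=27.
Loads: A carries 14/21, C carries 9/14. Service 82; fixed 256; total 338.
Next best feasible plan costs 353.

Minimum total cost: 338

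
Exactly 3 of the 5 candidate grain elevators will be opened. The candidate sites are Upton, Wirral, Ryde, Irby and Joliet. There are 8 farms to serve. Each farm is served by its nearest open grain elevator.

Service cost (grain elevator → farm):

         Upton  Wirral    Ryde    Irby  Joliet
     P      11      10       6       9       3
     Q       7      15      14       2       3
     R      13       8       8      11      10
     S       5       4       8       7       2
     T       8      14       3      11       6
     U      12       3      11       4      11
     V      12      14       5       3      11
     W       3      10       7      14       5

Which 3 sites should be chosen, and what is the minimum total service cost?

With exactly 3 open, each farm uses its cheapest among the chosen.
{Ryde, Irby, Joliet}: P→Joliet 3, Q→Irby 2, R→Ryde 8, S→Joliet 2, T→Ryde 3, U→Irby 4, V→Irby 3, W→Joliet 5. Service cost 30.
{Wirral, Ryde, Joliet}: service cost 32
{Wirral, Irby, Joliet}: service cost 32
Among all 10 size-3 choices, {Ryde, Irby, Joliet} is lowest.

Choose Ryde, Irby and Joliet; total service cost 30.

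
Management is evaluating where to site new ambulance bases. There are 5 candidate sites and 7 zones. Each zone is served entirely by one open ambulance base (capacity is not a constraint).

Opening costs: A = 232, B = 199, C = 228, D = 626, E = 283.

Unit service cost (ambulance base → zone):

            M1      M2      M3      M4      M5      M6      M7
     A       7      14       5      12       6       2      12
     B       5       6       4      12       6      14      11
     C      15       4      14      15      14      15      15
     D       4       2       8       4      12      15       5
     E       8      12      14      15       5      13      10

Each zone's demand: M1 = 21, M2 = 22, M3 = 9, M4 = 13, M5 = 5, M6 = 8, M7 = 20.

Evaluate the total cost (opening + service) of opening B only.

Total cost: 990

Each zone is assigned to its cheapest site among the open ones.
{B}: M1→B 5·21=105, M2→B 6·22=132, M3→B 4·9=36, M4→B 12·13=156, M5→B 6·5=30, M6→B 14·8=112, M7→B 11·20=220. Service 791; fixed 199; total 990.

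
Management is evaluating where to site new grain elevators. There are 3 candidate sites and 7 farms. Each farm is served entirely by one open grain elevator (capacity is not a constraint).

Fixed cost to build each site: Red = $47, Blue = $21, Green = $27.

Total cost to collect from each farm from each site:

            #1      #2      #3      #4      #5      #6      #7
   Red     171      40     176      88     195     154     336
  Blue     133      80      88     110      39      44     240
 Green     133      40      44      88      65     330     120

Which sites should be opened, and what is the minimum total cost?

For any fixed open set, each farm goes to its cheapest open site; total = fixed + service.
{Blue, Green}: #1→Blue 133, #2→Green 40, #3→Green 44, #4→Green 88, #5→Blue 39, #6→Blue 44, #7→Green 120. Service 508; fixed 48; total 556.
{Red, Blue, Green}: service 508 + fixed 95 = 603
{Red, Green}: service 644 + fixed 74 = 718
{Blue}: service 734 + fixed 21 = 755
No other subset beats 556.

Open Blue and Green; minimum total cost 556.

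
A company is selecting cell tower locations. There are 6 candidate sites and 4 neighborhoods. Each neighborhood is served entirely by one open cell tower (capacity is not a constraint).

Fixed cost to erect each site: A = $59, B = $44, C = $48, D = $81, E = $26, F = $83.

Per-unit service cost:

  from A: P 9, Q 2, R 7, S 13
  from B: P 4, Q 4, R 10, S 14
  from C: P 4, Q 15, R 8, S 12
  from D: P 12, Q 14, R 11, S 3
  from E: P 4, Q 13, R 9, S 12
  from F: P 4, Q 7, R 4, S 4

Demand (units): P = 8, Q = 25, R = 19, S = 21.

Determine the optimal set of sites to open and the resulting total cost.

For any fixed open set, each neighborhood goes to its cheapest open site; total = fixed + service.
{A, F}: P→F 4·8=32, Q→A 2·25=50, R→F 4·19=76, S→F 4·21=84. Service 242; fixed 142; total 384.
{A, E, F}: P→E 4·8=32, Q→A 2·25=50, R→F 4·19=76, S→F 4·21=84. Service 242; fixed 168; total 410.
{B, F}: service 292 + fixed 127 = 419
{A, B, C, D, E, F}: P→B 4·8=32, Q→A 2·25=50, R→F 4·19=76, S→D 3·21=63. Service 221; fixed 341; total 562.
No other subset beats 384.

Open A and F; minimum total cost 384.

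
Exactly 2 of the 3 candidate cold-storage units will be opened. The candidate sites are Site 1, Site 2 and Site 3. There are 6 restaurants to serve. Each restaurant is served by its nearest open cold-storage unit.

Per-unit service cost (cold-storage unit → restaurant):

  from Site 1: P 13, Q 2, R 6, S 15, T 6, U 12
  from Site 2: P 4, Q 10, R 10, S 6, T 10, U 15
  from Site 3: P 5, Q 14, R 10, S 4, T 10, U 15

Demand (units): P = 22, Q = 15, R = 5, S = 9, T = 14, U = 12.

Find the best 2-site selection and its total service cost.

With exactly 2 open, each restaurant uses its cheapest among the chosen.
{Site 1, Site 2}: P→Site 2 4·22=88, Q→Site 1 2·15=30, R→Site 1 6·5=30, S→Site 2 6·9=54, T→Site 1 6·14=84, U→Site 1 12·12=144. Service cost 430.
{Site 1, Site 3}: service cost 434
{Site 2, Site 3}: service cost 644
Among all 3 size-2 choices, {Site 1, Site 2} is lowest.

Choose Site 1 and Site 2; total service cost 430.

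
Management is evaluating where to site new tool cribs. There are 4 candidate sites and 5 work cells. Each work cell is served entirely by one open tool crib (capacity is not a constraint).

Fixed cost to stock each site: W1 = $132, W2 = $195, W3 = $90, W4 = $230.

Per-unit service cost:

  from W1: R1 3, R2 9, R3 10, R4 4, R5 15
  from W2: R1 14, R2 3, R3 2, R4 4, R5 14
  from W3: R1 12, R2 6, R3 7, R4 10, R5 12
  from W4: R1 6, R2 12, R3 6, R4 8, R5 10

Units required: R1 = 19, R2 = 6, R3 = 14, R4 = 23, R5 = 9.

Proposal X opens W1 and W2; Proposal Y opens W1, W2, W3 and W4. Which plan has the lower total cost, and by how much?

Proposal X: {W1, W2}: R1→W1 3·19=57, R2→W2 3·6=18, R3→W2 2·14=28, R4→W1 4·23=92, R5→W2 14·9=126. Service 321; fixed 327; total 648.
Proposal Y: {W1, W2, W3, W4}: R1→W1 3·19=57, R2→W2 3·6=18, R3→W2 2·14=28, R4→W1 4·23=92, R5→W4 10·9=90. Service 285; fixed 647; total 932.
Difference: |648 − 932| = 284.

Proposal X is cheaper by 284.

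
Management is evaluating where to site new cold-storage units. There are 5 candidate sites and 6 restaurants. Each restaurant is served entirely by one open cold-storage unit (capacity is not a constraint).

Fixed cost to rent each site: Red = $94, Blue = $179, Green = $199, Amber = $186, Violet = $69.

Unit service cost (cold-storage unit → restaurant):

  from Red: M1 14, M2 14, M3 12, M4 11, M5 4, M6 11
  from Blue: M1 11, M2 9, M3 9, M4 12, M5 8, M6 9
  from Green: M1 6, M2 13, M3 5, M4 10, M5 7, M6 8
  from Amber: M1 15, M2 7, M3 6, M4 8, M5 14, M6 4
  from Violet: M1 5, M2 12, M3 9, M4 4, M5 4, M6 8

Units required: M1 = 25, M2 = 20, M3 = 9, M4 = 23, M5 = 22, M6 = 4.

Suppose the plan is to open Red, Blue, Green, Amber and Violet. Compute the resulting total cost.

Each restaurant is assigned to its cheapest site among the open ones.
{Red, Blue, Green, Amber, Violet}: M1→Violet 5·25=125, M2→Amber 7·20=140, M3→Green 5·9=45, M4→Violet 4·23=92, M5→Red 4·22=88, M6→Amber 4·4=16. Service 506; fixed 727; total 1233.

Total cost: 1233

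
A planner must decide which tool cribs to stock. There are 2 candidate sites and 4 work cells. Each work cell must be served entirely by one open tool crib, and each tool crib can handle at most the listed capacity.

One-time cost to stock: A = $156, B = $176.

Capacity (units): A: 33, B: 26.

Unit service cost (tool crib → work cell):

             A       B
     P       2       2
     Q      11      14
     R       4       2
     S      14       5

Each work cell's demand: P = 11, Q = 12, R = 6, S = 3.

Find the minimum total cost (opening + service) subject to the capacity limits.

Minimum total cost: 376

Open {A}: P→A 2·11=22, Q→A 11·12=132, R→A 4·6=24, S→A 14·3=42.
Loads: A carries 32/33. Service 220; fixed 156; total 376.
Next best feasible plan costs 513.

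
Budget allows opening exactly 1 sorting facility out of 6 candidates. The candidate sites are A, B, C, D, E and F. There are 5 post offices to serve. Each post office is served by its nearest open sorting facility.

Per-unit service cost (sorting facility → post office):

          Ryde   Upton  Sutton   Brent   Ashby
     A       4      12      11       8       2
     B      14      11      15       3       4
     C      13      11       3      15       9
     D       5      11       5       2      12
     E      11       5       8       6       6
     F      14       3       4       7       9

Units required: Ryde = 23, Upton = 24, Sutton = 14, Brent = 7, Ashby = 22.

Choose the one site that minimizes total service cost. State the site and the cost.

With exactly 1 open, each post office uses its cheapest among the chosen.
{A}: Ryde→A 4·23=92, Upton→A 12·24=288, Sutton→A 11·14=154, Brent→A 8·7=56, Ashby→A 2·22=44. Service cost 634.
{E}: service cost 659
{F}: service cost 697
Among all 6 size-1 choices, {A} is lowest.

Choose A only; total service cost 634.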